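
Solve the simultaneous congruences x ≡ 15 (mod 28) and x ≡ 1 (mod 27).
379

Using Chinese Remainder Theorem:
M = 28 × 27 = 756
M1 = 27, M2 = 28
y1 = 27^(-1) mod 28 = 27
y2 = 28^(-1) mod 27 = 1
x = (15×27×27 + 1×28×1) mod 756 = 379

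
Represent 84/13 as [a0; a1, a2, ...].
[6; 2, 6]

Euclidean algorithm steps:
84 = 6 × 13 + 6
13 = 2 × 6 + 1
6 = 6 × 1 + 0
Continued fraction: [6; 2, 6]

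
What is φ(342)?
108

342 = 2 × 3^2 × 19
φ(n) = n × ∏(1 - 1/p) for each prime p dividing n
φ(342) = 342 × (1 - 1/2) × (1 - 1/3) × (1 - 1/19) = 108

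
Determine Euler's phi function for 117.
72

117 = 3^2 × 13
φ(n) = n × ∏(1 - 1/p) for each prime p dividing n
φ(117) = 117 × (1 - 1/3) × (1 - 1/13) = 72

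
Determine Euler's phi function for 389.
388

389 = 389
φ(n) = n × ∏(1 - 1/p) for each prime p dividing n
φ(389) = 389 × (1 - 1/389) = 388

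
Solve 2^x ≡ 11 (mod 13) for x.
7

Baby-step giant-step with step n = ⌈√13⌉ = 4.
Baby steps 2^j mod 13 (j:value) for j=0..3: 0:1, 1:2, 2:4, 3:8.
Giant-step multiplier: 2^(-4) ≡ 2^(12-4) = 2^8 ≡ 9 (mod 13).
Giant steps γ_i = 11·9^i mod 13: γ_0=11, γ_1=8 (in table at j=3).
x = i·n + j = 1·4 + 3 = 7.
Check: 2^7 ≡ 11 (mod 13).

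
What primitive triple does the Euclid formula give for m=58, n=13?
(3195, 1508, 3533)

Euclid's formula: a = m² - n², b = 2mn, c = m² + n²
m = 58, n = 13
a = 58² - 13² = 3364 - 169 = 3195
b = 2 × 58 × 13 = 1508
c = 58² + 13² = 3364 + 169 = 3533
Verification: 3195² + 1508² = 10208025 + 2274064 = 12482089 = 3533² ✓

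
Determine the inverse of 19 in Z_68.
43

gcd(19, 68) = 1, so the inverse exists.
Extended Euclidean algorithm on (68, 19):
68 = 3 × 19 + 11  ⟹  11 = (1)·68 + (-3)·19
19 = 1 × 11 + 8  ⟹  8 = (-1)·68 + (4)·19
11 = 1 × 8 + 3  ⟹  3 = (2)·68 + (-7)·19
8 = 2 × 3 + 2  ⟹  2 = (-5)·68 + (18)·19
3 = 1 × 2 + 1  ⟹  1 = (7)·68 + (-25)·19
So (-25)·19 ≡ 1 (mod 68), i.e. 19^(-1) ≡ -25 ≡ 43 (mod 68).
Check: 19 × 43 = 817 ≡ 1 (mod 68)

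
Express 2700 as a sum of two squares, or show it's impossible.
Not possible

Factorization: 2700 = 2^2 × 3^3 × 5^2
By Fermat: n is sum of two squares iff every prime p ≡ 3 (mod 4) appears to even power.
Prime(s) ≡ 3 (mod 4) with odd exponent: [(3, 3)]
Therefore 2700 cannot be expressed as a² + b².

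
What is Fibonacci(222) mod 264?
56

Matrix identity: Q^n = [[F_(n+1), F_n], [F_n, F_(n-1)]] with Q = [[1,1],[1,0]].
n = 222 = 11011110₂. Square-and-multiply, entries mod 264:
Q^1 = [[1,1],[1,0]]
Q^3 = (Q^1)²·Q = [[3,2],[2,1]]
Q^6 = (Q^3)² = [[13,8],[8,5]]
Q^13 = (Q^6)²·Q = [[113,233],[233,144]]
Q^27 = (Q^13)²·Q = [[219,2],[2,217]]
Q^55 = (Q^27)²·Q = [[261,181],[181,80]]
Q^111 = (Q^55)²·Q = [[243,34],[34,209]]
Q^222 = (Q^111)² = [[13,56],[56,221]]
F_222 mod 264 = Q^222[0][1] = 56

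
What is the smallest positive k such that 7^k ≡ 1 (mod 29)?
7

29 is prime, so ord(7) divides φ(29) = 28.
Divisors of 28: 1, 2, 4, 7, 14, 28.
Repeated squaring: 7^1 ≡ 7, 7^2 ≡ 20, 7^4 ≡ 23, 7^8 ≡ 7, 7^16 ≡ 20 (mod 29).
Test 7^d mod 29 for each divisor d in increasing order:
7^1 ≡ 7
7^2 ≡ 20
7^4 ≡ 23
7^7 = 7^4·7^2·7^1 ≡ 1  ← first divisor giving 1
The order is 7.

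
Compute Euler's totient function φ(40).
16

40 = 2^3 × 5
φ(n) = n × ∏(1 - 1/p) for each prime p dividing n
φ(40) = 40 × (1 - 1/2) × (1 - 1/5) = 16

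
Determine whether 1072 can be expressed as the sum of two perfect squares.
Not possible

Factorization: 1072 = 2^4 × 67
By Fermat: n is sum of two squares iff every prime p ≡ 3 (mod 4) appears to even power.
Prime(s) ≡ 3 (mod 4) with odd exponent: [(67, 1)]
Therefore 1072 cannot be expressed as a² + b².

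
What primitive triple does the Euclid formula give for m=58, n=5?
(3339, 580, 3389)

Euclid's formula: a = m² - n², b = 2mn, c = m² + n²
m = 58, n = 5
a = 58² - 5² = 3364 - 25 = 3339
b = 2 × 58 × 5 = 580
c = 58² + 5² = 3364 + 25 = 3389
Verification: 3339² + 580² = 11148921 + 336400 = 11485321 = 3389² ✓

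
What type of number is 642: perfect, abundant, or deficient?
abundant

Proper divisors of 642: sum = 1 + 2 + 3 + 6 + 107 + 214 + 321 = 654
Since 654 > 642, 642 is abundant.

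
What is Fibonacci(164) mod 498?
495

Matrix identity: Q^n = [[F_(n+1), F_n], [F_n, F_(n-1)]] with Q = [[1,1],[1,0]].
n = 164 = 10100100₂. Square-and-multiply, entries mod 498:
Q^1 = [[1,1],[1,0]]
Q^2 = (Q^1)² = [[2,1],[1,1]]
Q^5 = (Q^2)²·Q = [[8,5],[5,3]]
Q^10 = (Q^5)² = [[89,55],[55,34]]
Q^20 = (Q^10)² = [[488,291],[291,197]]
Q^41 = (Q^20)²·Q = [[256,121],[121,135]]
Q^82 = (Q^41)² = [[497,1],[1,496]]
Q^164 = (Q^82)² = [[2,495],[495,5]]
F_164 mod 498 = Q^164[0][1] = 495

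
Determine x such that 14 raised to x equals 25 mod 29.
12

Baby-step giant-step with step n = ⌈√29⌉ = 6.
Baby steps 14^j mod 29 (j:value) for j=0..5: 0:1, 1:14, 2:22, 3:18, 4:20, 5:19.
Giant-step multiplier: 14^(-6) ≡ 14^(28-6) = 14^22 ≡ 6 (mod 29).
Giant steps γ_i = 25·6^i mod 29: γ_0=25, γ_1=5, γ_2=1 (in table at j=0).
x = i·n + j = 2·6 + 0 = 12.
Check: 14^12 ≡ 25 (mod 29).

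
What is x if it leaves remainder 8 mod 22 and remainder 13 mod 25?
338

Using Chinese Remainder Theorem:
M = 22 × 25 = 550
M1 = 25, M2 = 22
y1 = 25^(-1) mod 22 = 15
y2 = 22^(-1) mod 25 = 8
x = (8×25×15 + 13×22×8) mod 550 = 338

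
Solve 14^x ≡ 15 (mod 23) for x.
5

Baby-step giant-step with step n = ⌈√23⌉ = 5.
Baby steps 14^j mod 23 (j:value) for j=0..4: 0:1, 1:14, 2:12, 3:7, 4:6.
Giant-step multiplier: 14^(-5) ≡ 14^(22-5) = 14^17 ≡ 20 (mod 23).
Giant steps γ_i = 15·20^i mod 23: γ_0=15, γ_1=1 (in table at j=0).
x = i·n + j = 1·5 + 0 = 5.
Check: 14^5 ≡ 15 (mod 23).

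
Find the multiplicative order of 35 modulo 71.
70

71 is prime, so ord(35) divides φ(71) = 70.
Divisors of 70: 1, 2, 5, 7, 10, 14, 35, 70.
Repeated squaring: 35^1 ≡ 35, 35^2 ≡ 18, 35^4 ≡ 40, 35^8 ≡ 38, 35^16 ≡ 24, 35^32 ≡ 8, 35^64 ≡ 64 (mod 71).
Test 35^d mod 71 for each divisor d in increasing order:
35^1 ≡ 35
35^2 ≡ 18
35^5 = 35^4·35^1 ≡ 51
35^7 = 35^4·35^2·35^1 ≡ 66
35^10 = 35^8·35^2 ≡ 45
35^14 = 35^8·35^4·35^2 ≡ 25
35^35 = 35^32·35^2·35^1 ≡ 70
35^70 = 35^64·35^4·35^2 ≡ 1  ← first divisor giving 1
The order is 70.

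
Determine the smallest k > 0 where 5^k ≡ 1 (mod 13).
4

13 is prime, so ord(5) divides φ(13) = 12.
Divisors of 12: 1, 2, 3, 4, 6, 12.
Repeated squaring: 5^1 ≡ 5, 5^2 ≡ 12, 5^4 ≡ 1, 5^8 ≡ 1 (mod 13).
Test 5^d mod 13 for each divisor d in increasing order:
5^1 ≡ 5
5^2 ≡ 12
5^3 = 5^2·5^1 ≡ 8
5^4 ≡ 1  ← first divisor giving 1
The order is 4.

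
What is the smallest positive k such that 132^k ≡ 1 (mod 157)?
39

157 is prime, so ord(132) divides φ(157) = 156.
Divisors of 156: 1, 2, 3, 4, 6, 12, 13, 26, 39, 52, 78, 156.
Repeated squaring: 132^1 ≡ 132, 132^2 ≡ 154, 132^4 ≡ 9, 132^8 ≡ 81, 132^16 ≡ 124, 132^32 ≡ 147, 132^64 ≡ 100, 132^128 ≡ 109 (mod 157).
Test 132^d mod 157 for each divisor d in increasing order:
132^1 ≡ 132
132^2 ≡ 154
132^3 = 132^2·132^1 ≡ 75
132^4 ≡ 9
132^6 = 132^4·132^2 ≡ 130
132^12 = 132^8·132^4 ≡ 101
132^13 = 132^8·132^4·132^1 ≡ 144
132^26 = 132^16·132^8·132^2 ≡ 12
132^39 = 132^32·132^4·132^2·132^1 ≡ 1  ← first divisor giving 1
The order is 39.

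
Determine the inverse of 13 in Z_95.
22

gcd(13, 95) = 1, so the inverse exists.
Extended Euclidean algorithm on (95, 13):
95 = 7 × 13 + 4  ⟹  4 = (1)·95 + (-7)·13
13 = 3 × 4 + 1  ⟹  1 = (-3)·95 + (22)·13
So (22)·13 ≡ 1 (mod 95), i.e. 13^(-1) ≡ 22 (mod 95).
Check: 13 × 22 = 286 ≡ 1 (mod 95)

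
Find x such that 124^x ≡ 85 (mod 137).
29

Baby-step giant-step with step n = ⌈√137⌉ = 12.
Baby steps 124^j mod 137 (j:value) for j=0..11: 0:1, 1:124, 2:32, 3:132, 4:65, 5:114, 6:25, 7:86, 8:115, 9:12, 10:118, 11:110.
Giant-step multiplier: 124^(-12) ≡ 124^(136-12) = 124^124 ≡ 121 (mod 137).
Giant steps γ_i = 85·121^i mod 137: γ_0=85, γ_1=10, γ_2=114 (in table at j=5).
x = i·n + j = 2·12 + 5 = 29.
Check: 124^29 ≡ 85 (mod 137).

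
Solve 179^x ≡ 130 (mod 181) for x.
51

Baby-step giant-step with step n = ⌈√181⌉ = 14.
Baby steps 179^j mod 181 (j:value) for j=0..13: 0:1, 1:179, 2:4, 3:173, 4:16, 5:149, 6:64, 7:53, 8:75, 9:31, 10:119, 11:124, 12:114, 13:134.
Giant-step multiplier: 179^(-14) ≡ 179^(180-14) = 179^166 ≡ 52 (mod 181).
Giant steps γ_i = 130·52^i mod 181: γ_0=130, γ_1=63, γ_2=18, γ_3=31 (in table at j=9).
x = i·n + j = 3·14 + 9 = 51.
Check: 179^51 ≡ 130 (mod 181).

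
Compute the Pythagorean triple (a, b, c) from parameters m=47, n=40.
(609, 3760, 3809)

Euclid's formula: a = m² - n², b = 2mn, c = m² + n²
m = 47, n = 40
a = 47² - 40² = 2209 - 1600 = 609
b = 2 × 47 × 40 = 3760
c = 47² + 40² = 2209 + 1600 = 3809
Verification: 609² + 3760² = 370881 + 14137600 = 14508481 = 3809² ✓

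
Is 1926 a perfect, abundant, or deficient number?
abundant

Proper divisors of 1926: sum = 1 + 2 + 3 + 6 + 9 + 18 + 107 + 214 + 321 + 642 + 963 = 2286
Since 2286 > 1926, 1926 is abundant.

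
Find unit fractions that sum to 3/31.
1/11 + 1/171 + 1/58311

Greedy algorithm:
3/31: ceiling(31/3) = 11, use 1/11
2/341: ceiling(341/2) = 171, use 1/171
1/58311: ceiling(58311/1) = 58311, use 1/58311
Result: 3/31 = 1/11 + 1/171 + 1/58311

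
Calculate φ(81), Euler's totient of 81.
54

81 = 3^4
φ(n) = n × ∏(1 - 1/p) for each prime p dividing n
φ(81) = 81 × (1 - 1/3) = 54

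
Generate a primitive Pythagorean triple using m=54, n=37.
(1547, 3996, 4285)

Euclid's formula: a = m² - n², b = 2mn, c = m² + n²
m = 54, n = 37
a = 54² - 37² = 2916 - 1369 = 1547
b = 2 × 54 × 37 = 3996
c = 54² + 37² = 2916 + 1369 = 4285
Verification: 1547² + 3996² = 2393209 + 15968016 = 18361225 = 4285² ✓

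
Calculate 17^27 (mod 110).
63

Repeated squaring. Binary of 27 = 11011.
17^1 ≡ 17 (mod 110); 17^2 ≡ 69 (mod 110); 17^4 ≡ 31 (mod 110); 17^8 ≡ 81 (mod 110); 17^16 ≡ 71 (mod 110)
17^27 = 17^1 × 17^2 × 17^8 × 17^16 ≡ 63 (mod 110)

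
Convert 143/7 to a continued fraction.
[20; 2, 3]

Euclidean algorithm steps:
143 = 20 × 7 + 3
7 = 2 × 3 + 1
3 = 3 × 1 + 0
Continued fraction: [20; 2, 3]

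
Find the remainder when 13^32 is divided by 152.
81

Repeated squaring. Binary of 32 = 100000.
13^1 ≡ 13 (mod 152); 13^2 ≡ 17 (mod 152); 13^4 ≡ 137 (mod 152); 13^8 ≡ 73 (mod 152); 13^16 ≡ 9 (mod 152); 13^32 ≡ 81 (mod 152)
13^32 = 13^32 ≡ 81 (mod 152)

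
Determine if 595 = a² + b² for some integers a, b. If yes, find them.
Not possible

Factorization: 595 = 5 × 7 × 17
By Fermat: n is sum of two squares iff every prime p ≡ 3 (mod 4) appears to even power.
Prime(s) ≡ 3 (mod 4) with odd exponent: [(7, 1)]
Therefore 595 cannot be expressed as a² + b².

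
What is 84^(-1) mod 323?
50

gcd(84, 323) = 1, so the inverse exists.
Extended Euclidean algorithm on (323, 84):
323 = 3 × 84 + 71  ⟹  71 = (1)·323 + (-3)·84
84 = 1 × 71 + 13  ⟹  13 = (-1)·323 + (4)·84
71 = 5 × 13 + 6  ⟹  6 = (6)·323 + (-23)·84
13 = 2 × 6 + 1  ⟹  1 = (-13)·323 + (50)·84
So (50)·84 ≡ 1 (mod 323), i.e. 84^(-1) ≡ 50 (mod 323).
Check: 84 × 50 = 4200 ≡ 1 (mod 323)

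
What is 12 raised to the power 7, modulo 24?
0

Repeated squaring. Binary of 7 = 111.
12^1 ≡ 12 (mod 24); 12^2 ≡ 0 (mod 24); 12^4 ≡ 0 (mod 24)
12^7 = 12^1 × 12^2 × 12^4 ≡ 0 (mod 24)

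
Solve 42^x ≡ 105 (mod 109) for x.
12

Baby-step giant-step with step n = ⌈√109⌉ = 11.
Baby steps 42^j mod 109 (j:value) for j=0..10: 0:1, 1:42, 2:20, 3:77, 4:73, 5:14, 6:43, 7:62, 8:97, 9:41, 10:87.
Giant-step multiplier: 42^(-11) ≡ 42^(108-11) = 42^97 ≡ 44 (mod 109).
Giant steps γ_i = 105·44^i mod 109: γ_0=105, γ_1=42 (in table at j=1).
x = i·n + j = 1·11 + 1 = 12.
Check: 42^12 ≡ 105 (mod 109).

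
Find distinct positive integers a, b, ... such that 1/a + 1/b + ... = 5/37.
1/8 + 1/99 + 1/29304

Greedy algorithm:
5/37: ceiling(37/5) = 8, use 1/8
3/296: ceiling(296/3) = 99, use 1/99
1/29304: ceiling(29304/1) = 29304, use 1/29304
Result: 5/37 = 1/8 + 1/99 + 1/29304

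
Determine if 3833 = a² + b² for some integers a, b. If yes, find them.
32² + 53² (a=32, b=53)

Factorization: 3833 = 3833
By Fermat: n is sum of two squares iff every prime p ≡ 3 (mod 4) appears to even power.
All primes ≡ 3 (mod 4) appear to even power.
Search a = 0, 1, 2, … for 3833 - a² a perfect square: first hit at a = 32: 3833 - 1024 = 2809 = 53².
3833 = 32² + 53² = 1024 + 2809 ✓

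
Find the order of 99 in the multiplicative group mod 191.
190

191 is prime, so ord(99) divides φ(191) = 190.
Divisors of 190: 1, 2, 5, 10, 19, 38, 95, 190.
Repeated squaring: 99^1 ≡ 99, 99^2 ≡ 60, 99^4 ≡ 162, 99^8 ≡ 77, 99^16 ≡ 8, 99^32 ≡ 64, 99^64 ≡ 85, 99^128 ≡ 158 (mod 191).
Test 99^d mod 191 for each divisor d in increasing order:
99^1 ≡ 99
99^2 ≡ 60
99^5 = 99^4·99^1 ≡ 185
99^10 = 99^8·99^2 ≡ 36
99^19 = 99^16·99^2·99^1 ≡ 152
99^38 = 99^32·99^4·99^2 ≡ 184
99^95 = 99^64·99^16·99^8·99^4·99^2·99^1 ≡ 190
99^190 = 99^128·99^32·99^16·99^8·99^4·99^2 ≡ 1  ← first divisor giving 1
The order is 190.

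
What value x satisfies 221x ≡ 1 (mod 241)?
12

gcd(221, 241) = 1, so the inverse exists.
Extended Euclidean algorithm on (241, 221):
241 = 1 × 221 + 20  ⟹  20 = (1)·241 + (-1)·221
221 = 11 × 20 + 1  ⟹  1 = (-11)·241 + (12)·221
So (12)·221 ≡ 1 (mod 241), i.e. 221^(-1) ≡ 12 (mod 241).
Check: 221 × 12 = 2652 ≡ 1 (mod 241)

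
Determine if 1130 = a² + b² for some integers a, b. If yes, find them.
13² + 31² (a=13, b=31)

Factorization: 1130 = 2 × 5 × 113
By Fermat: n is sum of two squares iff every prime p ≡ 3 (mod 4) appears to even power.
All primes ≡ 3 (mod 4) appear to even power.
Search a = 0, 1, 2, … for 1130 - a² a perfect square: first hit at a = 13: 1130 - 169 = 961 = 31².
1130 = 13² + 31² = 169 + 961 ✓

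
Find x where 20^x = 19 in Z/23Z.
3

Baby-step giant-step with step n = ⌈√23⌉ = 5.
Baby steps 20^j mod 23 (j:value) for j=0..4: 0:1, 1:20, 2:9, 3:19, 4:12.
h = 19 is already in the table at j=3, so x = 3.
Check: 20^3 ≡ 19 (mod 23).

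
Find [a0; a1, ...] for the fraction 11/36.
[0; 3, 3, 1, 2]

Euclidean algorithm steps:
11 = 0 × 36 + 11
36 = 3 × 11 + 3
11 = 3 × 3 + 2
3 = 1 × 2 + 1
2 = 2 × 1 + 0
Continued fraction: [0; 3, 3, 1, 2]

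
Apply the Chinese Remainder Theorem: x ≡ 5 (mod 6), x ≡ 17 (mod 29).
17

Using Chinese Remainder Theorem:
M = 6 × 29 = 174
M1 = 29, M2 = 6
y1 = 29^(-1) mod 6 = 5
y2 = 6^(-1) mod 29 = 5
x = (5×29×5 + 17×6×5) mod 174 = 17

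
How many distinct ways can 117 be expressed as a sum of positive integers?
1327710076

p(n) counts ways to write n as a sum of positive integers (order ignored).
Euler's pentagonal recurrence: p(k) = p(k-1) + p(k-2) - p(k-5) - p(k-7) + p(k-12) + p(k-15) - ... (offsets j(3j∓1)/2, signs ++--, p(0)=1, p(<0)=0).
DP table for k = 0..116: p(0)=1, p(1)=1, p(2)=2, p(3)=3, p(4)=5, p(5)=7, p(6)=11, p(7)=15, p(8)=22, p(9)=30, p(10)=42, p(11)=56, p(12)=77, p(13)=101, p(14)=135, p(15)=176, p(16)=231, p(17)=297, p(18)=385, p(19)=490, p(20)=627, p(21)=792, p(22)=1002, p(23)=1255, p(24)=1575, p(25)=1958, p(26)=2436, p(27)=3010, p(28)=3718, p(29)=4565, p(30)=5604, p(31)=6842, p(32)=8349, p(33)=10143, p(34)=12310, p(35)=14883, p(36)=17977, p(37)=21637, p(38)=26015, p(39)=31185, p(40)=37338, p(41)=44583, p(42)=53174, p(43)=63261, p(44)=75175, p(45)=89134, p(46)=105558, p(47)=124754, p(48)=147273, p(49)=173525, p(50)=204226, p(51)=239943, p(52)=281589, p(53)=329931, p(54)=386155, p(55)=451276, p(56)=526823, p(57)=614154, p(58)=715220, p(59)=831820, p(60)=966467, p(61)=1121505, p(62)=1300156, p(63)=1505499, p(64)=1741630, p(65)=2012558, p(66)=2323520, p(67)=2679689, p(68)=3087735, p(69)=3554345, p(70)=4087968, p(71)=4697205, p(72)=5392783, p(73)=6185689, p(74)=7089500, p(75)=8118264, p(76)=9289091, p(77)=10619863, p(78)=12132164, p(79)=13848650, p(80)=15796476, p(81)=18004327, p(82)=20506255, p(83)=23338469, p(84)=26543660, p(85)=30167357, p(86)=34262962, p(87)=38887673, p(88)=44108109, p(89)=49995925, p(90)=56634173, p(91)=64112359, p(92)=72533807, p(93)=82010177, p(94)=92669720, p(95)=104651419, p(96)=118114304, p(97)=133230930, p(98)=150198136, p(99)=169229875, p(100)=190569292, p(101)=214481126, p(102)=241265379, p(103)=271248950, p(104)=304801365, p(105)=342325709, p(106)=384276336, p(107)=431149389, p(108)=483502844, p(109)=541946240, p(110)=607163746, p(111)=679903203, p(112)=761002156, p(113)=851376628, p(114)=952050665, p(115)=1064144451, p(116)=1188908248.
Final step: p(117) = p(116) + p(115) - p(112) - p(110) + p(105) + p(102) - p(95) - p(91) + p(82) + p(77) - p(66) - p(60) + p(47) + p(40) - p(25) - p(17) + p(0)
= 1188908248 + 1064144451 - 761002156 - 607163746 + 342325709 + 241265379 - 104651419 - 64112359 + 20506255 + 10619863 - 2323520 - 966467 + 124754 + 37338 - 1958 - 297 + 1
= 1327710076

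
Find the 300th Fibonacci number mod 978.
528

Matrix identity: Q^n = [[F_(n+1), F_n], [F_n, F_(n-1)]] with Q = [[1,1],[1,0]].
n = 300 = 100101100₂. Square-and-multiply, entries mod 978:
Q^1 = [[1,1],[1,0]]
Q^2 = (Q^1)² = [[2,1],[1,1]]
Q^4 = (Q^2)² = [[5,3],[3,2]]
Q^9 = (Q^4)²·Q = [[55,34],[34,21]]
Q^18 = (Q^9)² = [[269,628],[628,619]]
Q^37 = (Q^18)²·Q = [[443,239],[239,204]]
Q^75 = (Q^37)²·Q = [[177,68],[68,109]]
Q^150 = (Q^75)² = [[745,866],[866,857]]
Q^300 = (Q^150)² = [[329,528],[528,779]]
F_300 mod 978 = Q^300[0][1] = 528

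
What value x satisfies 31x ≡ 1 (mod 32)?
31

gcd(31, 32) = 1, so the inverse exists.
Extended Euclidean algorithm on (32, 31):
32 = 1 × 31 + 1  ⟹  1 = (1)·32 + (-1)·31
So (-1)·31 ≡ 1 (mod 32), i.e. 31^(-1) ≡ -1 ≡ 31 (mod 32).
Check: 31 × 31 = 961 ≡ 1 (mod 32)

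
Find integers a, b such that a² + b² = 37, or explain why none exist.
1² + 6² (a=1, b=6)

Factorization: 37 = 37
By Fermat: n is sum of two squares iff every prime p ≡ 3 (mod 4) appears to even power.
All primes ≡ 3 (mod 4) appear to even power.
Search a = 0, 1, 2, … for 37 - a² a perfect square: first hit at a = 1: 37 - 1 = 36 = 6².
37 = 1² + 6² = 1 + 36 ✓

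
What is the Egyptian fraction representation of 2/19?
1/10 + 1/190

Greedy algorithm:
2/19: ceiling(19/2) = 10, use 1/10
1/190: ceiling(190/1) = 190, use 1/190
Result: 2/19 = 1/10 + 1/190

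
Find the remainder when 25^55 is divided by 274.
101

Repeated squaring. Binary of 55 = 110111.
25^1 ≡ 25 (mod 274); 25^2 ≡ 77 (mod 274); 25^4 ≡ 175 (mod 274); 25^8 ≡ 211 (mod 274); 25^16 ≡ 133 (mod 274); 25^32 ≡ 153 (mod 274)
25^55 = 25^1 × 25^2 × 25^4 × 25^16 × 25^32 ≡ 101 (mod 274)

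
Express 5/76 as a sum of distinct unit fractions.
1/16 + 1/304

Greedy algorithm:
5/76: ceiling(76/5) = 16, use 1/16
1/304: ceiling(304/1) = 304, use 1/304
Result: 5/76 = 1/16 + 1/304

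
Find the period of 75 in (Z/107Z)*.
53

107 is prime, so ord(75) divides φ(107) = 106.
Divisors of 106: 1, 2, 53, 106.
Repeated squaring: 75^1 ≡ 75, 75^2 ≡ 61, 75^4 ≡ 83, 75^8 ≡ 41, 75^16 ≡ 76, 75^32 ≡ 105, 75^64 ≡ 4 (mod 107).
Test 75^d mod 107 for each divisor d in increasing order:
75^1 ≡ 75
75^2 ≡ 61
75^53 = 75^32·75^16·75^4·75^1 ≡ 1  ← first divisor giving 1
The order is 53.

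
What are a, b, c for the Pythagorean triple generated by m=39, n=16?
(1265, 1248, 1777)

Euclid's formula: a = m² - n², b = 2mn, c = m² + n²
m = 39, n = 16
a = 39² - 16² = 1521 - 256 = 1265
b = 2 × 39 × 16 = 1248
c = 39² + 16² = 1521 + 256 = 1777
Verification: 1265² + 1248² = 1600225 + 1557504 = 3157729 = 1777² ✓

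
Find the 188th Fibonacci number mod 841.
385

Matrix identity: Q^n = [[F_(n+1), F_n], [F_n, F_(n-1)]] with Q = [[1,1],[1,0]].
n = 188 = 10111100₂. Square-and-multiply, entries mod 841:
Q^1 = [[1,1],[1,0]]
Q^2 = (Q^1)² = [[2,1],[1,1]]
Q^5 = (Q^2)²·Q = [[8,5],[5,3]]
Q^11 = (Q^5)²·Q = [[144,89],[89,55]]
Q^23 = (Q^11)²·Q = [[113,63],[63,50]]
Q^47 = (Q^23)²·Q = [[95,759],[759,177]]
Q^94 = (Q^47)² = [[611,403],[403,208]]
Q^188 = (Q^94)² = [[13,385],[385,469]]
F_188 mod 841 = Q^188[0][1] = 385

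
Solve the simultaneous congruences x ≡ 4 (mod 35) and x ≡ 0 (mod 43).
774

Using Chinese Remainder Theorem:
M = 35 × 43 = 1505
M1 = 43, M2 = 35
y1 = 43^(-1) mod 35 = 22
y2 = 35^(-1) mod 43 = 16
x = (4×43×22 + 0×35×16) mod 1505 = 774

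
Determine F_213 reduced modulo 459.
2

Matrix identity: Q^n = [[F_(n+1), F_n], [F_n, F_(n-1)]] with Q = [[1,1],[1,0]].
n = 213 = 11010101₂. Square-and-multiply, entries mod 459:
Q^1 = [[1,1],[1,0]]
Q^3 = (Q^1)²·Q = [[3,2],[2,1]]
Q^6 = (Q^3)² = [[13,8],[8,5]]
Q^13 = (Q^6)²·Q = [[377,233],[233,144]]
Q^26 = (Q^13)² = [[425,217],[217,208]]
Q^53 = (Q^26)²·Q = [[170,50],[50,120]]
Q^106 = (Q^53)² = [[188,271],[271,376]]
Q^213 = (Q^106)²·Q = [[458,2],[2,456]]
F_213 mod 459 = Q^213[0][1] = 2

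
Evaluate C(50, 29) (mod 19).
18

Using Lucas' theorem:
Write n=50 and k=29 in base 19:
n in base 19: [2, 12]
k in base 19: [1, 10]
C(50,29) mod 19 = ∏ C(n_i, k_i) mod 19
Digit binomials (mod 19): C(2,1) = 2; C(12,10) = 66 ≡ 9
Product: 2 × 9 = 18 ≡ 18 (mod 19)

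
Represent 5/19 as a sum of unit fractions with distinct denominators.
1/4 + 1/76

Greedy algorithm:
5/19: ceiling(19/5) = 4, use 1/4
1/76: ceiling(76/1) = 76, use 1/76
Result: 5/19 = 1/4 + 1/76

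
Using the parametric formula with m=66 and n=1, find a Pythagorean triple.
(4355, 132, 4357)

Euclid's formula: a = m² - n², b = 2mn, c = m² + n²
m = 66, n = 1
a = 66² - 1² = 4356 - 1 = 4355
b = 2 × 66 × 1 = 132
c = 66² + 1² = 4356 + 1 = 4357
Verification: 4355² + 132² = 18966025 + 17424 = 18983449 = 4357² ✓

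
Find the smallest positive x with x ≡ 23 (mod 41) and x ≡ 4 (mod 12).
64

Using Chinese Remainder Theorem:
M = 41 × 12 = 492
M1 = 12, M2 = 41
y1 = 12^(-1) mod 41 = 24
y2 = 41^(-1) mod 12 = 5
x = (23×12×24 + 4×41×5) mod 492 = 64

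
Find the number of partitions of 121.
2056148051

p(n) counts ways to write n as a sum of positive integers (order ignored).
Euler's pentagonal recurrence: p(k) = p(k-1) + p(k-2) - p(k-5) - p(k-7) + p(k-12) + p(k-15) - ... (offsets j(3j∓1)/2, signs ++--, p(0)=1, p(<0)=0).
DP table for k = 0..120: p(0)=1, p(1)=1, p(2)=2, p(3)=3, p(4)=5, p(5)=7, p(6)=11, p(7)=15, p(8)=22, p(9)=30, p(10)=42, p(11)=56, p(12)=77, p(13)=101, p(14)=135, p(15)=176, p(16)=231, p(17)=297, p(18)=385, p(19)=490, p(20)=627, p(21)=792, p(22)=1002, p(23)=1255, p(24)=1575, p(25)=1958, p(26)=2436, p(27)=3010, p(28)=3718, p(29)=4565, p(30)=5604, p(31)=6842, p(32)=8349, p(33)=10143, p(34)=12310, p(35)=14883, p(36)=17977, p(37)=21637, p(38)=26015, p(39)=31185, p(40)=37338, p(41)=44583, p(42)=53174, p(43)=63261, p(44)=75175, p(45)=89134, p(46)=105558, p(47)=124754, p(48)=147273, p(49)=173525, p(50)=204226, p(51)=239943, p(52)=281589, p(53)=329931, p(54)=386155, p(55)=451276, p(56)=526823, p(57)=614154, p(58)=715220, p(59)=831820, p(60)=966467, p(61)=1121505, p(62)=1300156, p(63)=1505499, p(64)=1741630, p(65)=2012558, p(66)=2323520, p(67)=2679689, p(68)=3087735, p(69)=3554345, p(70)=4087968, p(71)=4697205, p(72)=5392783, p(73)=6185689, p(74)=7089500, p(75)=8118264, p(76)=9289091, p(77)=10619863, p(78)=12132164, p(79)=13848650, p(80)=15796476, p(81)=18004327, p(82)=20506255, p(83)=23338469, p(84)=26543660, p(85)=30167357, p(86)=34262962, p(87)=38887673, p(88)=44108109, p(89)=49995925, p(90)=56634173, p(91)=64112359, p(92)=72533807, p(93)=82010177, p(94)=92669720, p(95)=104651419, p(96)=118114304, p(97)=133230930, p(98)=150198136, p(99)=169229875, p(100)=190569292, p(101)=214481126, p(102)=241265379, p(103)=271248950, p(104)=304801365, p(105)=342325709, p(106)=384276336, p(107)=431149389, p(108)=483502844, p(109)=541946240, p(110)=607163746, p(111)=679903203, p(112)=761002156, p(113)=851376628, p(114)=952050665, p(115)=1064144451, p(116)=1188908248, p(117)=1327710076, p(118)=1482074143, p(119)=1653668665, p(120)=1844349560.
Final step: p(121) = p(120) + p(119) - p(116) - p(114) + p(109) + p(106) - p(99) - p(95) + p(86) + p(81) - p(70) - p(64) + p(51) + p(44) - p(29) - p(21) + p(4)
= 1844349560 + 1653668665 - 1188908248 - 952050665 + 541946240 + 384276336 - 169229875 - 104651419 + 34262962 + 18004327 - 4087968 - 1741630 + 239943 + 75175 - 4565 - 792 + 5
= 2056148051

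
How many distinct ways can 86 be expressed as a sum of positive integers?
34262962

p(n) counts ways to write n as a sum of positive integers (order ignored).
Euler's pentagonal recurrence: p(k) = p(k-1) + p(k-2) - p(k-5) - p(k-7) + p(k-12) + p(k-15) - ... (offsets j(3j∓1)/2, signs ++--, p(0)=1, p(<0)=0).
DP table for k = 0..85: p(0)=1, p(1)=1, p(2)=2, p(3)=3, p(4)=5, p(5)=7, p(6)=11, p(7)=15, p(8)=22, p(9)=30, p(10)=42, p(11)=56, p(12)=77, p(13)=101, p(14)=135, p(15)=176, p(16)=231, p(17)=297, p(18)=385, p(19)=490, p(20)=627, p(21)=792, p(22)=1002, p(23)=1255, p(24)=1575, p(25)=1958, p(26)=2436, p(27)=3010, p(28)=3718, p(29)=4565, p(30)=5604, p(31)=6842, p(32)=8349, p(33)=10143, p(34)=12310, p(35)=14883, p(36)=17977, p(37)=21637, p(38)=26015, p(39)=31185, p(40)=37338, p(41)=44583, p(42)=53174, p(43)=63261, p(44)=75175, p(45)=89134, p(46)=105558, p(47)=124754, p(48)=147273, p(49)=173525, p(50)=204226, p(51)=239943, p(52)=281589, p(53)=329931, p(54)=386155, p(55)=451276, p(56)=526823, p(57)=614154, p(58)=715220, p(59)=831820, p(60)=966467, p(61)=1121505, p(62)=1300156, p(63)=1505499, p(64)=1741630, p(65)=2012558, p(66)=2323520, p(67)=2679689, p(68)=3087735, p(69)=3554345, p(70)=4087968, p(71)=4697205, p(72)=5392783, p(73)=6185689, p(74)=7089500, p(75)=8118264, p(76)=9289091, p(77)=10619863, p(78)=12132164, p(79)=13848650, p(80)=15796476, p(81)=18004327, p(82)=20506255, p(83)=23338469, p(84)=26543660, p(85)=30167357.
Final step: p(86) = p(85) + p(84) - p(81) - p(79) + p(74) + p(71) - p(64) - p(60) + p(51) + p(46) - p(35) - p(29) + p(16) + p(9)
= 30167357 + 26543660 - 18004327 - 13848650 + 7089500 + 4697205 - 1741630 - 966467 + 239943 + 105558 - 14883 - 4565 + 231 + 30
= 34262962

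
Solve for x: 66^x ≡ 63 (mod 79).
67

Baby-step giant-step with step n = ⌈√79⌉ = 9.
Baby steps 66^j mod 79 (j:value) for j=0..8: 0:1, 1:66, 2:11, 3:15, 4:42, 5:7, 6:67, 7:77, 8:26.
Giant-step multiplier: 66^(-9) ≡ 66^(78-9) = 66^69 ≡ 61 (mod 79).
Giant steps γ_i = 63·61^i mod 79: γ_0=63, γ_1=51, γ_2=30, γ_3=13, γ_4=3, γ_5=25, γ_6=24, γ_7=42 (in table at j=4).
x = i·n + j = 7·9 + 4 = 67.
Check: 66^67 ≡ 63 (mod 79).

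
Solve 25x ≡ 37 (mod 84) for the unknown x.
x ≡ 25 (mod 84)

gcd(25, 84) = 1, which divides 37, so solutions exist.
Find 25^(-1) mod 84 by the extended Euclidean algorithm:
84 = 3 × 25 + 9  ⟹  9 = (1)·84 + (-3)·25
25 = 2 × 9 + 7  ⟹  7 = (-2)·84 + (7)·25
9 = 1 × 7 + 2  ⟹  2 = (3)·84 + (-10)·25
7 = 3 × 2 + 1  ⟹  1 = (-11)·84 + (37)·25
So (37)·25 ≡ 1 (mod 84), i.e. 25^(-1) ≡ 37 (mod 84).
x ≡ 37 × 37 = 1369 ≡ 25 (mod 84).
Check: 25 × 25 = 625 ≡ 37 (mod 84).
Unique solution: x ≡ 25 (mod 84)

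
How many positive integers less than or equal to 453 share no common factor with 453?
300

453 = 3 × 151
φ(n) = n × ∏(1 - 1/p) for each prime p dividing n
φ(453) = 453 × (1 - 1/3) × (1 - 1/151) = 300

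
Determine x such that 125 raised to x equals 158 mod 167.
35

Baby-step giant-step with step n = ⌈√167⌉ = 13.
Baby steps 125^j mod 167 (j:value) for j=0..12: 0:1, 1:125, 2:94, 3:60, 4:152, 5:129, 6:93, 7:102, 8:58, 9:69, 10:108, 11:140, 12:132.
Giant-step multiplier: 125^(-13) ≡ 125^(166-13) = 125^153 ≡ 86 (mod 167).
Giant steps γ_i = 158·86^i mod 167: γ_0=158, γ_1=61, γ_2=69 (in table at j=9).
x = i·n + j = 2·13 + 9 = 35.
Check: 125^35 ≡ 158 (mod 167).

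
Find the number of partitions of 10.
42

p(n) counts ways to write n as a sum of positive integers (order ignored).
Examples: 10; 9 + 1; 8 + 2; 8 + 1 + 1; 7 + 3; ... (42 total)
p(10) = 42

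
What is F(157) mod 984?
617

Matrix identity: Q^n = [[F_(n+1), F_n], [F_n, F_(n-1)]] with Q = [[1,1],[1,0]].
n = 157 = 10011101₂. Square-and-multiply, entries mod 984:
Q^1 = [[1,1],[1,0]]
Q^2 = (Q^1)² = [[2,1],[1,1]]
Q^4 = (Q^2)² = [[5,3],[3,2]]
Q^9 = (Q^4)²·Q = [[55,34],[34,21]]
Q^19 = (Q^9)²·Q = [[861,245],[245,616]]
Q^39 = (Q^19)²·Q = [[123,370],[370,737]]
Q^78 = (Q^39)² = [[493,368],[368,125]]
Q^157 = (Q^78)²·Q = [[737,617],[617,120]]
F_157 mod 984 = Q^157[0][1] = 617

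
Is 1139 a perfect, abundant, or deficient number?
deficient

Proper divisors of 1139: sum = 1 + 17 + 67 = 85
Since 85 < 1139, 1139 is deficient.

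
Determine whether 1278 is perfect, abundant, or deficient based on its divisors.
abundant

Proper divisors of 1278: sum = 1 + 2 + 3 + 6 + 9 + 18 + 71 + 142 + 213 + 426 + 639 = 1530
Since 1530 > 1278, 1278 is abundant.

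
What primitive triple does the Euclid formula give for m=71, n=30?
(4141, 4260, 5941)

Euclid's formula: a = m² - n², b = 2mn, c = m² + n²
m = 71, n = 30
a = 71² - 30² = 5041 - 900 = 4141
b = 2 × 71 × 30 = 4260
c = 71² + 30² = 5041 + 900 = 5941
Verification: 4141² + 4260² = 17147881 + 18147600 = 35295481 = 5941² ✓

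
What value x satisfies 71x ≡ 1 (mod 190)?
91

gcd(71, 190) = 1, so the inverse exists.
Extended Euclidean algorithm on (190, 71):
190 = 2 × 71 + 48  ⟹  48 = (1)·190 + (-2)·71
71 = 1 × 48 + 23  ⟹  23 = (-1)·190 + (3)·71
48 = 2 × 23 + 2  ⟹  2 = (3)·190 + (-8)·71
23 = 11 × 2 + 1  ⟹  1 = (-34)·190 + (91)·71
So (91)·71 ≡ 1 (mod 190), i.e. 71^(-1) ≡ 91 (mod 190).
Check: 71 × 91 = 6461 ≡ 1 (mod 190)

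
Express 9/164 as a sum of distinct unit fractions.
1/19 + 1/446 + 1/231623 + 1/160947410764

Greedy algorithm:
9/164: ceiling(164/9) = 19, use 1/19
7/3116: ceiling(3116/7) = 446, use 1/446
3/694868: ceiling(694868/3) = 231623, use 1/231623
1/160947410764: ceiling(160947410764/1) = 160947410764, use 1/160947410764
Result: 9/164 = 1/19 + 1/446 + 1/231623 + 1/160947410764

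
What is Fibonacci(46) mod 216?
215

Matrix identity: Q^n = [[F_(n+1), F_n], [F_n, F_(n-1)]] with Q = [[1,1],[1,0]].
n = 46 = 101110₂. Square-and-multiply, entries mod 216:
Q^1 = [[1,1],[1,0]]
Q^2 = (Q^1)² = [[2,1],[1,1]]
Q^5 = (Q^2)²·Q = [[8,5],[5,3]]
Q^11 = (Q^5)²·Q = [[144,89],[89,55]]
Q^23 = (Q^11)²·Q = [[144,145],[145,215]]
Q^46 = (Q^23)² = [[73,215],[215,74]]
F_46 mod 216 = Q^46[0][1] = 215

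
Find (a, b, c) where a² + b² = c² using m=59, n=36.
(2185, 4248, 4777)

Euclid's formula: a = m² - n², b = 2mn, c = m² + n²
m = 59, n = 36
a = 59² - 36² = 3481 - 1296 = 2185
b = 2 × 59 × 36 = 4248
c = 59² + 36² = 3481 + 1296 = 4777
Verification: 2185² + 4248² = 4774225 + 18045504 = 22819729 = 4777² ✓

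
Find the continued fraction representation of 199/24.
[8; 3, 2, 3]

Euclidean algorithm steps:
199 = 8 × 24 + 7
24 = 3 × 7 + 3
7 = 2 × 3 + 1
3 = 3 × 1 + 0
Continued fraction: [8; 3, 2, 3]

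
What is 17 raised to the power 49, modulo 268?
65

Repeated squaring. Binary of 49 = 110001.
17^1 ≡ 17 (mod 268); 17^2 ≡ 21 (mod 268); 17^4 ≡ 173 (mod 268); 17^8 ≡ 181 (mod 268); 17^16 ≡ 65 (mod 268); 17^32 ≡ 205 (mod 268)
17^49 = 17^1 × 17^16 × 17^32 ≡ 65 (mod 268)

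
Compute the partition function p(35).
14883

p(n) counts ways to write n as a sum of positive integers (order ignored).
Euler's pentagonal recurrence: p(k) = p(k-1) + p(k-2) - p(k-5) - p(k-7) + p(k-12) + p(k-15) - ... (offsets j(3j∓1)/2, signs ++--, p(0)=1, p(<0)=0).
DP table for k = 0..34: p(0)=1, p(1)=1, p(2)=2, p(3)=3, p(4)=5, p(5)=7, p(6)=11, p(7)=15, p(8)=22, p(9)=30, p(10)=42, p(11)=56, p(12)=77, p(13)=101, p(14)=135, p(15)=176, p(16)=231, p(17)=297, p(18)=385, p(19)=490, p(20)=627, p(21)=792, p(22)=1002, p(23)=1255, p(24)=1575, p(25)=1958, p(26)=2436, p(27)=3010, p(28)=3718, p(29)=4565, p(30)=5604, p(31)=6842, p(32)=8349, p(33)=10143, p(34)=12310.
Final step: p(35) = p(34) + p(33) - p(30) - p(28) + p(23) + p(20) - p(13) - p(9) + p(0)
= 12310 + 10143 - 5604 - 3718 + 1255 + 627 - 101 - 30 + 1
= 14883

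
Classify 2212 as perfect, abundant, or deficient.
abundant

Proper divisors of 2212: sum = 1 + 2 + 4 + 7 + 14 + 28 + 79 + 158 + 316 + 553 + 1106 = 2268
Since 2268 > 2212, 2212 is abundant.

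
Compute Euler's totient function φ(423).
276

423 = 3^2 × 47
φ(n) = n × ∏(1 - 1/p) for each prime p dividing n
φ(423) = 423 × (1 - 1/3) × (1 - 1/47) = 276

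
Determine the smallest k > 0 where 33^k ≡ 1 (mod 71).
70

71 is prime, so ord(33) divides φ(71) = 70.
Divisors of 70: 1, 2, 5, 7, 10, 14, 35, 70.
Repeated squaring: 33^1 ≡ 33, 33^2 ≡ 24, 33^4 ≡ 8, 33^8 ≡ 64, 33^16 ≡ 49, 33^32 ≡ 58, 33^64 ≡ 27 (mod 71).
Test 33^d mod 71 for each divisor d in increasing order:
33^1 ≡ 33
33^2 ≡ 24
33^5 = 33^4·33^1 ≡ 51
33^7 = 33^4·33^2·33^1 ≡ 17
33^10 = 33^8·33^2 ≡ 45
33^14 = 33^8·33^4·33^2 ≡ 5
33^35 = 33^32·33^2·33^1 ≡ 70
33^70 = 33^64·33^4·33^2 ≡ 1  ← first divisor giving 1
The order is 70.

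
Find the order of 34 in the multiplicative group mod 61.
5

61 is prime, so ord(34) divides φ(61) = 60.
Divisors of 60: 1, 2, 3, 4, 5, 6, 10, 12, 15, 20, 30, 60.
Repeated squaring: 34^1 ≡ 34, 34^2 ≡ 58, 34^4 ≡ 9, 34^8 ≡ 20, 34^16 ≡ 34, 34^32 ≡ 58 (mod 61).
Test 34^d mod 61 for each divisor d in increasing order:
34^1 ≡ 34
34^2 ≡ 58
34^3 = 34^2·34^1 ≡ 20
34^4 ≡ 9
34^5 = 34^4·34^1 ≡ 1  ← first divisor giving 1
The order is 5.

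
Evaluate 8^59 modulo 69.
2

Repeated squaring. Binary of 59 = 111011.
8^1 ≡ 8 (mod 69); 8^2 ≡ 64 (mod 69); 8^4 ≡ 25 (mod 69); 8^8 ≡ 4 (mod 69); 8^16 ≡ 16 (mod 69); 8^32 ≡ 49 (mod 69)
8^59 = 8^1 × 8^2 × 8^8 × 8^16 × 8^32 ≡ 2 (mod 69)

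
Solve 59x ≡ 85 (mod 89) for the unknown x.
x ≡ 12 (mod 89)

gcd(59, 89) = 1, which divides 85, so solutions exist.
Find 59^(-1) mod 89 by the extended Euclidean algorithm:
89 = 1 × 59 + 30  ⟹  30 = (1)·89 + (-1)·59
59 = 1 × 30 + 29  ⟹  29 = (-1)·89 + (2)·59
30 = 1 × 29 + 1  ⟹  1 = (2)·89 + (-3)·59
So (-3)·59 ≡ 1 (mod 89), i.e. 59^(-1) ≡ -3 ≡ 86 (mod 89).
x ≡ 86 × 85 = 7310 ≡ 12 (mod 89).
Check: 59 × 12 = 708 ≡ 85 (mod 89).
Unique solution: x ≡ 12 (mod 89)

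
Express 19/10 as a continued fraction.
[1; 1, 9]

Euclidean algorithm steps:
19 = 1 × 10 + 9
10 = 1 × 9 + 1
9 = 9 × 1 + 0
Continued fraction: [1; 1, 9]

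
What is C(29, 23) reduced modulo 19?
1

Using Lucas' theorem:
Write n=29 and k=23 in base 19:
n in base 19: [1, 10]
k in base 19: [1, 4]
C(29,23) mod 19 = ∏ C(n_i, k_i) mod 19
Digit binomials (mod 19): C(1,1) = 1; C(10,4) = 210 ≡ 1
Product: 1 × 1 = 1 ≡ 1 (mod 19)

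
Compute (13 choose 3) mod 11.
0

Using Lucas' theorem:
Write n=13 and k=3 in base 11:
n in base 11: [1, 2]
k in base 11: [0, 3]
C(13,3) mod 11 = ∏ C(n_i, k_i) mod 11
Digit binomials (mod 11): C(1,0) = 1; C(2,3) = 0 (k_i > n_i)
Product: 1 × 0 = 0 ≡ 0 (mod 11)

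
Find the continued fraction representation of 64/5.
[12; 1, 4]

Euclidean algorithm steps:
64 = 12 × 5 + 4
5 = 1 × 4 + 1
4 = 4 × 1 + 0
Continued fraction: [12; 1, 4]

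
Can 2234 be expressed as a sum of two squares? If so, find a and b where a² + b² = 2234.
5² + 47² (a=5, b=47)

Factorization: 2234 = 2 × 1117
By Fermat: n is sum of two squares iff every prime p ≡ 3 (mod 4) appears to even power.
All primes ≡ 3 (mod 4) appear to even power.
Search a = 0, 1, 2, … for 2234 - a² a perfect square: first hit at a = 5: 2234 - 25 = 2209 = 47².
2234 = 5² + 47² = 25 + 2209 ✓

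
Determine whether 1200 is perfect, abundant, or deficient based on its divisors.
abundant

Proper divisors of 1200: sum = 1 + 2 + 3 + 4 + 5 + 6 + 8 + 10 + ... + 240 + 300 + 400 + 600 (29 divisors) = 2644
Since 2644 > 1200, 1200 is abundant.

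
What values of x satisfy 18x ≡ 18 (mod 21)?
x ≡ 1 (mod 7)

gcd(18, 21) = 3, which divides 18, so solutions exist.
Divide through by 3: 6x ≡ 6 (mod 7).
Find 6^(-1) mod 7 by the extended Euclidean algorithm:
7 = 1 × 6 + 1  ⟹  1 = (1)·7 + (-1)·6
So (-1)·6 ≡ 1 (mod 7), i.e. 6^(-1) ≡ -1 ≡ 6 (mod 7).
x ≡ 6 × 6 = 36 ≡ 1 (mod 7).
Check: 18 × 1 = 18 ≡ 18 (mod 21).
x ≡ 1 (mod 7), giving 3 solutions mod 21.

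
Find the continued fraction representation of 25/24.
[1; 24]

Euclidean algorithm steps:
25 = 1 × 24 + 1
24 = 24 × 1 + 0
Continued fraction: [1; 24]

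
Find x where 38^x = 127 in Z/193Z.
191

Baby-step giant-step with step n = ⌈√193⌉ = 14.
Baby steps 38^j mod 193 (j:value) for j=0..13: 0:1, 1:38, 2:93, 3:60, 4:157, 5:176, 6:126, 7:156, 8:138, 9:33, 10:96, 11:174, 12:50, 13:163.
Giant-step multiplier: 38^(-14) ≡ 38^(192-14) = 38^178 ≡ 118 (mod 193).
Giant steps γ_i = 127·118^i mod 193: γ_0=127, γ_1=125, γ_2=82, γ_3=26, γ_4=173, γ_5=149, γ_6=19, γ_7=119, γ_8=146, γ_9=51, γ_10=35, γ_11=77, γ_12=15, γ_13=33 (in table at j=9).
x = i·n + j = 13·14 + 9 = 191.
Check: 38^191 ≡ 127 (mod 193).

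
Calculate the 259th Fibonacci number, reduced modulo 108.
41

Matrix identity: Q^n = [[F_(n+1), F_n], [F_n, F_(n-1)]] with Q = [[1,1],[1,0]].
n = 259 = 100000011₂. Square-and-multiply, entries mod 108:
Q^1 = [[1,1],[1,0]]
Q^2 = (Q^1)² = [[2,1],[1,1]]
Q^4 = (Q^2)² = [[5,3],[3,2]]
Q^8 = (Q^4)² = [[34,21],[21,13]]
Q^16 = (Q^8)² = [[85,15],[15,70]]
Q^32 = (Q^16)² = [[106,57],[57,49]]
Q^64 = (Q^32)² = [[13,87],[87,34]]
Q^129 = (Q^64)²·Q = [[55,70],[70,93]]
Q^259 = (Q^129)²·Q = [[33,41],[41,100]]
F_259 mod 108 = Q^259[0][1] = 41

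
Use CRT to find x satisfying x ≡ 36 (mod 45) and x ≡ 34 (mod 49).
1161

Using Chinese Remainder Theorem:
M = 45 × 49 = 2205
M1 = 49, M2 = 45
y1 = 49^(-1) mod 45 = 34
y2 = 45^(-1) mod 49 = 12
x = (36×49×34 + 34×45×12) mod 2205 = 1161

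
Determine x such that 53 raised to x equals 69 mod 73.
20

Baby-step giant-step with step n = ⌈√73⌉ = 9.
Baby steps 53^j mod 73 (j:value) for j=0..8: 0:1, 1:53, 2:35, 3:30, 4:57, 5:28, 6:24, 7:31, 8:37.
Giant-step multiplier: 53^(-9) ≡ 53^(72-9) = 53^63 ≡ 51 (mod 73).
Giant steps γ_i = 69·51^i mod 73: γ_0=69, γ_1=15, γ_2=35 (in table at j=2).
x = i·n + j = 2·9 + 2 = 20.
Check: 53^20 ≡ 69 (mod 73).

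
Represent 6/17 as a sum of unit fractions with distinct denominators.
1/3 + 1/51

Greedy algorithm:
6/17: ceiling(17/6) = 3, use 1/3
1/51: ceiling(51/1) = 51, use 1/51
Result: 6/17 = 1/3 + 1/51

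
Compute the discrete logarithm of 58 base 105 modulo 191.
91

Baby-step giant-step with step n = ⌈√191⌉ = 14.
Baby steps 105^j mod 191 (j:value) for j=0..13: 0:1, 1:105, 2:138, 3:165, 4:135, 5:41, 6:103, 7:119, 8:80, 9:187, 10:153, 11:21, 12:104, 13:33.
Giant-step multiplier: 105^(-14) ≡ 105^(190-14) = 105^176 ≡ 92 (mod 191).
Giant steps γ_i = 58·92^i mod 191: γ_0=58, γ_1=179, γ_2=42, γ_3=44, γ_4=37, γ_5=157, γ_6=119 (in table at j=7).
x = i·n + j = 6·14 + 7 = 91.
Check: 105^91 ≡ 58 (mod 191).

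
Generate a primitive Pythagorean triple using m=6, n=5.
(11, 60, 61)

Euclid's formula: a = m² - n², b = 2mn, c = m² + n²
m = 6, n = 5
a = 6² - 5² = 36 - 25 = 11
b = 2 × 6 × 5 = 60
c = 6² + 5² = 36 + 25 = 61
Verification: 11² + 60² = 121 + 3600 = 3721 = 61² ✓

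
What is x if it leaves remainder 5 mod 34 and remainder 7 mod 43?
1297

Using Chinese Remainder Theorem:
M = 34 × 43 = 1462
M1 = 43, M2 = 34
y1 = 43^(-1) mod 34 = 19
y2 = 34^(-1) mod 43 = 19
x = (5×43×19 + 7×34×19) mod 1462 = 1297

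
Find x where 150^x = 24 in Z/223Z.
119

Baby-step giant-step with step n = ⌈√223⌉ = 15.
Baby steps 150^j mod 223 (j:value) for j=0..14: 0:1, 1:150, 2:200, 3:118, 4:83, 5:185, 6:98, 7:205, 8:199, 9:191, 10:106, 11:67, 12:15, 13:20, 14:101.
Giant-step multiplier: 150^(-15) ≡ 150^(222-15) = 150^207 ≡ 207 (mod 223).
Giant steps γ_i = 24·207^i mod 223: γ_0=24, γ_1=62, γ_2=123, γ_3=39, γ_4=45, γ_5=172, γ_6=147, γ_7=101 (in table at j=14).
x = i·n + j = 7·15 + 14 = 119.
Check: 150^119 ≡ 24 (mod 223).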